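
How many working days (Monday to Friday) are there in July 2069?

23 weekdays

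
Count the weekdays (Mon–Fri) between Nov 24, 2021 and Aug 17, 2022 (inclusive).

Nov 24, 2021 is a Wednesday.
The range spans 267 days (inclusive of both endpoints).
267 = 7 × 38 + 1, so there are 38 full weeks plus 1 extra day.
Each full week contributes 5 weekdays (Mon–Fri): 38 × 5 = 190.
The 1 extra day is Wednesday — 1 of them qualifies.
Total: 190 + 1 = 191.

191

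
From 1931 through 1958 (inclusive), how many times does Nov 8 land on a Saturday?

Day of week of November 8 in each year:
1931: Sun, 1932: Tue, 1933: Wed, 1934: Thu, 1935: Fri, 1936: Sun, 1937: Mon, 1938: Tue, 1939: Wed, 1940: Fri, 1941: Sat ✓, 1942: Sun, 1943: Mon, 1944: Wed, 1945: Thu, 1946: Fri, 1947: Sat ✓, 1948: Mon, 1949: Tue, 1950: Wed, 1951: Thu, 1952: Sat ✓, 1953: Sun, 1954: Mon, 1955: Tue, 1956: Thu, 1957: Fri, 1958: Sat ✓
Saturdays: 1941, 1947, 1952, 1958.

4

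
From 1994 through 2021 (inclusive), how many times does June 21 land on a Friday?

Day of week of June 21 in each year:
1994: Tue, 1995: Wed, 1996: Fri ✓, 1997: Sat, 1998: Sun, 1999: Mon, 2000: Wed, 2001: Thu, 2002: Fri ✓, 2003: Sat, 2004: Mon, 2005: Tue, 2006: Wed, 2007: Thu, 2008: Sat, 2009: Sun, 2010: Mon, 2011: Tue, 2012: Thu, 2013: Fri ✓, 2014: Sat, 2015: Sun, 2016: Tue, 2017: Wed, 2018: Thu, 2019: Fri ✓, 2020: Sun, 2021: Mon
Fridays: 1996, 2002, 2013, 2019.

4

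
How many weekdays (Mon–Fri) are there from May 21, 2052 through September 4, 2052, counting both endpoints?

May 21, 2052 is a Tuesday.
That's 107 days from start to end, counting both.
107 = 7 × 15 + 2, so there are 15 full weeks plus 2 extra days.
Each full week contributes 5 weekdays (Mon–Fri): 15 × 5 = 75.
The 2 extra days are Tue, Wed — 2 of them qualify.
Total: 75 + 2 = 77.

77 weekdays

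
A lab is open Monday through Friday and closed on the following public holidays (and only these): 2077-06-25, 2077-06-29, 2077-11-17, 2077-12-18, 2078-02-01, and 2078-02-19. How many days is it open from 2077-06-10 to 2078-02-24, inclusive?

182

2077-06-10 is a Thursday.
The range spans 260 days (inclusive of both endpoints).
260 = 7 × 37 + 1, so there are 37 full weeks plus 1 extra day.
Each full week contributes 5 weekdays (Mon–Fri): 37 × 5 = 185.
The 1 extra day is Thu — 1 of them qualifies.
Total: 185 + 1 = 186.
Holidays: 2077-06-25 (Fri); 2077-06-29 (Tue); 2077-11-17 (Wed); 2077-12-18 (Sat); 2078-02-01 (Tue); 2078-02-19 (Sat).
4 of the 6 holidays fall on weekdays; the rest are weekends and were already excluded.
Business days: 186 − 4 = 182.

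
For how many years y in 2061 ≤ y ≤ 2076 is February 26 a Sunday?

3

Day of week of February 26 in each year:
2061: Sat, 2062: Sun ✓, 2063: Mon, 2064: Tue, 2065: Thu, 2066: Fri, 2067: Sat, 2068: Sun ✓, 2069: Tue, 2070: Wed, 2071: Thu, 2072: Fri, 2073: Sun ✓, 2074: Mon, 2075: Tue, 2076: Wed
Sundays: 2062, 2068, 2073.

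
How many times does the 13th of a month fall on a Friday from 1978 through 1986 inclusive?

16

Friday-the-13ths by year:
1978: Jan, Oct
1979: Apr, Jul
1980: Jun
1981: Feb, Mar, Nov
1982: Aug
1983: May
1984: Jan, Apr, Jul
1985: Sep, Dec
1986: Jun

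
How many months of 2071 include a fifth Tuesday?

4

A month has five Tuesdays exactly when Tuesday falls within its first (length − 28) days.
Jan: 31 days, starts Thu → 5 of Thu, Fri, Sat
Feb: 28 days, starts Sun → 5 of (none)
Mar: 31 days, starts Sun → 5 of Sun, Mon, Tue ✓
Apr: 30 days, starts Wed → 5 of Wed, Thu
May: 31 days, starts Fri → 5 of Fri, Sat, Sun
Jun: 30 days, starts Mon → 5 of Mon, Tue ✓
Jul: 31 days, starts Wed → 5 of Wed, Thu, Fri
Aug: 31 days, starts Sat → 5 of Sat, Sun, Mon
Sep: 30 days, starts Tue → 5 of Tue, Wed ✓
Oct: 31 days, starts Thu → 5 of Thu, Fri, Sat
Nov: 30 days, starts Sun → 5 of Sun, Mon
Dec: 31 days, starts Tue → 5 of Tue, Wed, Thu ✓
Months with five Tuesdays: Mar, Jun, Sep, Dec.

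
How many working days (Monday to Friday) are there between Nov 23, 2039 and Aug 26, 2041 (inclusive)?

459

Nov 23, 2039 is a Wednesday.
From Nov 23, 2039 to Aug 26, 2041 is 643 days inclusive.
643 = 7 × 91 + 6, so there are 91 full weeks plus 6 extra days.
Each full week contributes 5 weekdays (Mon–Fri): 91 × 5 = 455.
The 6 extra days are Wed, Thu, Fri, Sat, Sun, Mon — 4 of them qualify.
Total: 455 + 4 = 459.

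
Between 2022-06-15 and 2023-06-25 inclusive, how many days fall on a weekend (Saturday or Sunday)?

2022-06-15 is a Wednesday.
From 2022-06-15 to 2023-06-25 is 376 days inclusive.
376 = 7 × 53 + 5, so there are 53 full weeks plus 5 extra days.
Each full week contributes 2 weekend days (Sat, Sun): 53 × 2 = 106.
The 5 extra days are Wednesday, Thursday, Friday, Saturday, Sunday — 2 of them qualify.
Total: 106 + 2 = 108.

108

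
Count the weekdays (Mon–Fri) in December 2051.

21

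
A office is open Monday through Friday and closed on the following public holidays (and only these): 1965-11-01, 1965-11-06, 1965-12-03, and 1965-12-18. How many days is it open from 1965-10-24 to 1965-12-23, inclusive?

42 business days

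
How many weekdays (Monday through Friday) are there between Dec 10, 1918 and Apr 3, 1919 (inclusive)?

83 weekdays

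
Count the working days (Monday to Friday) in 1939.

260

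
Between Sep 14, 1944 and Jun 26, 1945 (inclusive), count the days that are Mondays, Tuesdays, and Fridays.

Sep 14, 1944 is a Thursday.
The range spans 286 days (inclusive of both endpoints).
286 = 7 × 40 + 6, so there are 40 full weeks plus 6 extra days.
Each full week contributes 3 days from the set (Mon, Tue, Fri): 40 × 3 = 120.
The 6 extra days are Thursday, Friday, Saturday, Sunday, Monday, Tuesday — 3 of them qualify.
Total: 120 + 3 = 123.

123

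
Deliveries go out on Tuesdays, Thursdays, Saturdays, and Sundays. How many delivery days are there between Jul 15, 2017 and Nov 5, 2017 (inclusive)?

Jul 15, 2017 is a Saturday.
The range spans 114 days (inclusive of both endpoints).
114 = 7 × 16 + 2, so there are 16 full weeks plus 2 extra days.
Each full week contributes 4 days from the set (Tue, Thu, Sat, Sun): 16 × 4 = 64.
The 2 extra days are Sat, Sun — 2 of them qualify.
Total: 64 + 2 = 66.

66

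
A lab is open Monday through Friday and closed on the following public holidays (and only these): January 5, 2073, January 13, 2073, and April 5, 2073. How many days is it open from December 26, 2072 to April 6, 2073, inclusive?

December 26, 2072 is a Monday.
That's 102 days from start to end, counting both.
102 = 7 × 14 + 4, so there are 14 full weeks plus 4 extra days.
Each full week contributes 5 weekdays (Mon–Fri): 14 × 5 = 70.
The 4 extra days are Mon, Tue, Wed, Thu — 4 of them qualify.
Total: 70 + 4 = 74.
Holidays: January 5, 2073 (Thu); January 13, 2073 (Fri); April 5, 2073 (Wed).
All 3 holidays fall on weekdays, so subtract 3.
Business days: 74 − 3 = 71.

71 business days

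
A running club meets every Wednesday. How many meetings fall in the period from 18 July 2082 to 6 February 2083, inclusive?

18 July 2082 is a Saturday.
From 18 July 2082 to 6 February 2083 is 204 days inclusive.
204 = 7 × 29 + 1, so there are 29 full weeks plus 1 extra day.
Each full week contributes one Wednesday: 29 so far.
The 1 extra day is Saturday — none qualify.
Total: 29 + 0 = 29.

29 Wednesdays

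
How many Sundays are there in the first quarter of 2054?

13

1 January 2054 is a Thursday.
The range spans 90 days (inclusive of both endpoints).
90 = 7 × 12 + 6, so there are 12 full weeks plus 6 extra days.
Each full week contributes one Sunday: 12 so far.
The 6 extra days are Thursday, Friday, Saturday, Sunday, Monday, Tuesday — 1 of them qualifies.
Total: 12 + 1 = 13.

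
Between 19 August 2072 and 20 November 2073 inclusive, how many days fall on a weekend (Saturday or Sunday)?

132

19 August 2072 is a Friday.
From 19 August 2072 to 20 November 2073 is 459 days inclusive.
459 = 7 × 65 + 4, so there are 65 full weeks plus 4 extra days.
Each full week contributes 2 weekend days (Sat, Sun): 65 × 2 = 130.
The 4 extra days are Fri, Sat, Sun, Mon — 2 of them qualify.
Total: 130 + 2 = 132.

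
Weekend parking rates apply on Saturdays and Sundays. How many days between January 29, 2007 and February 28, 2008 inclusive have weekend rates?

112

January 29, 2007 is a Monday.
The range spans 396 days (inclusive of both endpoints).
396 = 7 × 56 + 4, so there are 56 full weeks plus 4 extra days.
Each full week contributes 2 weekend days (Sat, Sun): 56 × 2 = 112.
The 4 extra days are Mon, Tue, Wed, Thu — none qualify.
Total: 112 + 0 = 112.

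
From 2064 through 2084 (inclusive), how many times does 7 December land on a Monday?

Day of week of December 7 in each year:
2064: Sun, 2065: Mon ✓, 2066: Tue, 2067: Wed, 2068: Fri, 2069: Sat, 2070: Sun, 2071: Mon ✓, 2072: Wed, 2073: Thu, 2074: Fri, 2075: Sat, 2076: Mon ✓, 2077: Tue, 2078: Wed, 2079: Thu, 2080: Sat, 2081: Sun, 2082: Mon ✓, 2083: Tue, 2084: Thu
Mondays: 2065, 2071, 2076, 2082.

4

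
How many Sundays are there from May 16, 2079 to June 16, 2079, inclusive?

4

May 16, 2079 is a Tuesday.
From May 16, 2079 to June 16, 2079 is 32 days inclusive.
32 = 7 × 4 + 4, so there are 4 full weeks plus 4 extra days.
Each full week contributes one Sunday: 4 so far.
The 4 extra days are Tuesday, Wednesday, Thursday, Friday — none qualify.
Total: 4 + 0 = 4.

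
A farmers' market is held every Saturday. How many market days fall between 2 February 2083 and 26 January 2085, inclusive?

103

2 February 2083 is a Tuesday.
From 2 February 2083 to 26 January 2085 is 725 days inclusive.
725 = 7 × 103 + 4, so there are 103 full weeks plus 4 extra days.
Each full week contributes one Saturday: 103 so far.
The 4 extra days are Tuesday, Wednesday, Thursday, Friday — none qualify.
Total: 103 + 0 = 103.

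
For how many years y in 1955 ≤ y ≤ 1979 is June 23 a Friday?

Day of week of June 23 in each year:
1955: Thu, 1956: Sat, 1957: Sun, 1958: Mon, 1959: Tue, 1960: Thu, 1961: Fri ✓, 1962: Sat, 1963: Sun, 1964: Tue, 1965: Wed, 1966: Thu, 1967: Fri ✓, 1968: Sun, 1969: Mon, 1970: Tue, 1971: Wed, 1972: Fri ✓, 1973: Sat, 1974: Sun, 1975: Mon, 1976: Wed, 1977: Thu, 1978: Fri ✓, 1979: Sat
Fridays: 1961, 1967, 1972, 1978.

4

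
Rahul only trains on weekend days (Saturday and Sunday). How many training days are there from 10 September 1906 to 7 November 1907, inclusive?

10 September 1906 is a Monday.
The range spans 424 days (inclusive of both endpoints).
424 = 7 × 60 + 4, so there are 60 full weeks plus 4 extra days.
Each full week contributes 2 weekend days (Sat, Sun): 60 × 2 = 120.
The 4 extra days are Mon, Tue, Wed, Thu — none qualify.
Total: 120 + 0 = 120.

120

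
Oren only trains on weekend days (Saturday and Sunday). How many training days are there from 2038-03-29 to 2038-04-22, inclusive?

6

2038-03-29 is a Monday.
From 2038-03-29 to 2038-04-22 is 25 days inclusive.
25 = 7 × 3 + 4, so there are 3 full weeks plus 4 extra days.
Each full week contributes 2 weekend days (Sat, Sun): 3 × 2 = 6.
The 4 extra days are Mon, Tue, Wed, Thu — none qualify.
Total: 6 + 0 = 6.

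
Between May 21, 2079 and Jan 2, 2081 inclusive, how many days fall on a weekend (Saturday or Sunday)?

169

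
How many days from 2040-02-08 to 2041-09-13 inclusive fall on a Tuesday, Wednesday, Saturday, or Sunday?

2040-02-08 is a Wednesday.
That's 584 days from start to end, counting both.
584 = 7 × 83 + 3, so there are 83 full weeks plus 3 extra days.
Each full week contributes 4 days from the set (Tue, Wed, Sat, Sun): 83 × 4 = 332.
The 3 extra days are Wednesday, Thursday, Friday — 1 of them qualifies.
Total: 332 + 1 = 333.

333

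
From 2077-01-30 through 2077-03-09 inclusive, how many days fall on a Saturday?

2077-01-30 is a Saturday.
That's 39 days from start to end, counting both.
39 = 7 × 5 + 4, so there are 5 full weeks plus 4 extra days.
Each full week contributes one Saturday: 5 so far.
The 4 extra days are Saturday, Sunday, Monday, Tuesday — 1 of them qualifies.
Total: 5 + 1 = 6.

6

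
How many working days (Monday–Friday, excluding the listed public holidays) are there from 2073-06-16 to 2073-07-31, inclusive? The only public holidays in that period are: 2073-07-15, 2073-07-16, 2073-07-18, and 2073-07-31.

30

2073-06-16 is a Friday.
From 2073-06-16 to 2073-07-31 is 46 days inclusive.
46 = 7 × 6 + 4, so there are 6 full weeks plus 4 extra days.
Each full week contributes 5 weekdays (Mon–Fri): 6 × 5 = 30.
The 4 extra days are Friday, Saturday, Sunday, Monday — 2 of them qualify.
Total: 30 + 2 = 32.
Holidays: 2073-07-15 (Sat); 2073-07-16 (Sun); 2073-07-18 (Tue); 2073-07-31 (Mon).
2 of the 4 holidays fall on weekdays; the rest are weekends and were already excluded.
Business days: 32 − 2 = 30.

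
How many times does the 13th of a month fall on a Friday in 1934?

The 13th falls on a Friday when the month's 13th has weekday Fri.
Jan 13 is Sat; Feb 13 is Tue; Mar 13 is Tue; Apr 13 is Fri ✓; May 13 is Sun; Jun 13 is Wed; Jul 13 is Fri ✓; Aug 13 is Mon; Sep 13 is Thu; Oct 13 is Sat; Nov 13 is Tue; Dec 13 is Thu.
Friday the 13ths: Apr, Jul.

2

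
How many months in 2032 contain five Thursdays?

5

A month has five Thursdays exactly when Thursday falls within its first (length − 28) days.
Jan: 31 days, starts Thu → 5 of Thu, Fri, Sat ✓
Feb: 29 days, starts Sun → 5 of Sun
Mar: 31 days, starts Mon → 5 of Mon, Tue, Wed
Apr: 30 days, starts Thu → 5 of Thu, Fri ✓
May: 31 days, starts Sat → 5 of Sat, Sun, Mon
Jun: 30 days, starts Tue → 5 of Tue, Wed
Jul: 31 days, starts Thu → 5 of Thu, Fri, Sat ✓
Aug: 31 days, starts Sun → 5 of Sun, Mon, Tue
Sep: 30 days, starts Wed → 5 of Wed, Thu ✓
Oct: 31 days, starts Fri → 5 of Fri, Sat, Sun
Nov: 30 days, starts Mon → 5 of Mon, Tue
Dec: 31 days, starts Wed → 5 of Wed, Thu, Fri ✓
Months with five Thursdays: Jan, Apr, Jul, Sep, Dec.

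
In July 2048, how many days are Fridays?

1 July 2048 is a Wednesday.
The range spans 31 days (inclusive of both endpoints).
31 = 7 × 4 + 3, so there are 4 full weeks plus 3 extra days.
Each full week contributes one Friday: 4 so far.
The 3 extra days are Wed, Thu, Fri — 1 of them qualifies.
Total: 4 + 1 = 5.

5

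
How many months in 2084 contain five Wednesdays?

A month has five Wednesdays exactly when Wednesday falls within its first (length − 28) days.
Jan: 31 days, starts Sat → 5 of Sat, Sun, Mon
Feb: 29 days, starts Tue → 5 of Tue
Mar: 31 days, starts Wed → 5 of Wed, Thu, Fri ✓
Apr: 30 days, starts Sat → 5 of Sat, Sun
May: 31 days, starts Mon → 5 of Mon, Tue, Wed ✓
Jun: 30 days, starts Thu → 5 of Thu, Fri
Jul: 31 days, starts Sat → 5 of Sat, Sun, Mon
Aug: 31 days, starts Tue → 5 of Tue, Wed, Thu ✓
Sep: 30 days, starts Fri → 5 of Fri, Sat
Oct: 31 days, starts Sun → 5 of Sun, Mon, Tue
Nov: 30 days, starts Wed → 5 of Wed, Thu ✓
Dec: 31 days, starts Fri → 5 of Fri, Sat, Sun
Months with five Wednesdays: Mar, May, Aug, Nov.

4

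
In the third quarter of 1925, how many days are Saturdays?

13

1 July 1925 is a Wednesday.
That's 92 days from start to end, counting both.
92 = 7 × 13 + 1, so there are 13 full weeks plus 1 extra day.
Each full week contributes one Saturday: 13 so far.
The 1 extra day is Wednesday — none qualify.
Total: 13 + 0 = 13.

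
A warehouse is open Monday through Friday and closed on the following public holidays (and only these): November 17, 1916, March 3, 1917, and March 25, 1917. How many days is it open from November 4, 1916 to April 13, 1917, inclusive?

114 business days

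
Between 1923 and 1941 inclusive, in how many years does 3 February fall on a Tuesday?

Day of week of February 3 in each year:
1923: Sat, 1924: Sun, 1925: Tue ✓, 1926: Wed, 1927: Thu, 1928: Fri, 1929: Sun, 1930: Mon, 1931: Tue ✓, 1932: Wed, 1933: Fri, 1934: Sat, 1935: Sun, 1936: Mon, 1937: Wed, 1938: Thu, 1939: Fri, 1940: Sat, 1941: Mon
Tuesdays: 1925, 1931.

2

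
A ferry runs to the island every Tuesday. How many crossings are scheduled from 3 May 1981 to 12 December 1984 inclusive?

189

3 May 1981 is a Sunday.
That's 1320 days from start to end, counting both.
1320 = 7 × 188 + 4, so there are 188 full weeks plus 4 extra days.
Each full week contributes one Tuesday: 188 so far.
The 4 extra days are Sun, Mon, Tue, Wed — 1 of them qualifies.
Total: 188 + 1 = 189.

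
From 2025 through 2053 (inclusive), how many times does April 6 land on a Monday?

Day of week of April 6 in each year:
2025: Sun, 2026: Mon ✓, 2027: Tue, 2028: Thu, 2029: Fri, 2030: Sat, 2031: Sun, 2032: Tue, 2033: Wed, 2034: Thu, 2035: Fri, 2036: Sun, 2037: Mon ✓, 2038: Tue, 2039: Wed, 2040: Fri, 2041: Sat, 2042: Sun, 2043: Mon ✓, 2044: Wed, 2045: Thu, 2046: Fri, 2047: Sat, 2048: Mon ✓, 2049: Tue, 2050: Wed, 2051: Thu, 2052: Sat, 2053: Sun
Mondays: 2026, 2037, 2043, 2048.

4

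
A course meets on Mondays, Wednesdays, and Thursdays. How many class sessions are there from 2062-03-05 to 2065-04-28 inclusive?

2062-03-05 is a Sunday.
From 2062-03-05 to 2065-04-28 is 1151 days inclusive.
1151 = 7 × 164 + 3, so there are 164 full weeks plus 3 extra days.
Each full week contributes 3 days from the set (Mon, Wed, Thu): 164 × 3 = 492.
The 3 extra days are Sunday, Monday, Tuesday — 1 of them qualifies.
Total: 492 + 1 = 493.

493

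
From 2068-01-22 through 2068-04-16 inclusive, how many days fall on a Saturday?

2068-01-22 is a Sunday.
The range spans 86 days (inclusive of both endpoints).
86 = 7 × 12 + 2, so there are 12 full weeks plus 2 extra days.
Each full week contributes one Saturday: 12 so far.
The 2 extra days are Sun, Mon — none qualify.
Total: 12 + 0 = 12.

12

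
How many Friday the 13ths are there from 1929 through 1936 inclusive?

15

Friday-the-13ths by year:
1929: Sep, Dec
1930: Jun
1931: Feb, Mar, Nov
1932: May
1933: Jan, Oct
1934: Apr, Jul
1935: Sep, Dec
1936: Mar, Nov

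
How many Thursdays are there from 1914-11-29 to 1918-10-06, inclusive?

201 Thursdays

1914-11-29 is a Sunday.
From 1914-11-29 to 1918-10-06 is 1408 days inclusive.
1408 = 7 × 201 + 1, so there are 201 full weeks plus 1 extra day.
Each full week contributes one Thursday: 201 so far.
The 1 extra day is Sunday — none qualify.
Total: 201 + 0 = 201.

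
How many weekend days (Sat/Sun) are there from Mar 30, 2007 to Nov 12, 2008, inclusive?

170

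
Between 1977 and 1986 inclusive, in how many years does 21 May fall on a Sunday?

Day of week of May 21 in each year:
1977: Sat, 1978: Sun ✓, 1979: Mon, 1980: Wed, 1981: Thu, 1982: Fri, 1983: Sat, 1984: Mon, 1985: Tue, 1986: Wed
Sundays: 1978.

1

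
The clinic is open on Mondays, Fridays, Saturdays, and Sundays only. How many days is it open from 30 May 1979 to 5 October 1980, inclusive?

283

30 May 1979 is a Wednesday.
That's 495 days from start to end, counting both.
495 = 7 × 70 + 5, so there are 70 full weeks plus 5 extra days.
Each full week contributes 4 days from the set (Mon, Fri, Sat, Sun): 70 × 4 = 280.
The 5 extra days are Wednesday, Thursday, Friday, Saturday, Sunday — 3 of them qualify.
Total: 280 + 3 = 283.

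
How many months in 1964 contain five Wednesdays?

5

A month has five Wednesdays exactly when Wednesday falls within its first (length − 28) days.
Jan: 31 days, starts Wed → 5 of Wed, Thu, Fri ✓
Feb: 29 days, starts Sat → 5 of Sat
Mar: 31 days, starts Sun → 5 of Sun, Mon, Tue
Apr: 30 days, starts Wed → 5 of Wed, Thu ✓
May: 31 days, starts Fri → 5 of Fri, Sat, Sun
Jun: 30 days, starts Mon → 5 of Mon, Tue
Jul: 31 days, starts Wed → 5 of Wed, Thu, Fri ✓
Aug: 31 days, starts Sat → 5 of Sat, Sun, Mon
Sep: 30 days, starts Tue → 5 of Tue, Wed ✓
Oct: 31 days, starts Thu → 5 of Thu, Fri, Sat
Nov: 30 days, starts Sun → 5 of Sun, Mon
Dec: 31 days, starts Tue → 5 of Tue, Wed, Thu ✓
Months with five Wednesdays: Jan, Apr, Jul, Sep, Dec.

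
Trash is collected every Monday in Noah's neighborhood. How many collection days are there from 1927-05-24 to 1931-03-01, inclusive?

1927-05-24 is a Tuesday.
That's 1378 days from start to end, counting both.
1378 = 7 × 196 + 6, so there are 196 full weeks plus 6 extra days.
Each full week contributes one Monday: 196 so far.
The 6 extra days are Tuesday, Wednesday, Thursday, Friday, Saturday, Sunday — none qualify.
Total: 196 + 0 = 196.

196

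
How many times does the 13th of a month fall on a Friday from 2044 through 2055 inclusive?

Friday-the-13ths by year:
2044: May
2045: Jan, Oct
2046: Apr, Jul
2047: Sep, Dec
2048: Mar, Nov
2049: Aug
2050: May
2051: Jan, Oct
2052: Sep, Dec
2053: Jun
2054: Feb, Mar, Nov
2055: Aug

20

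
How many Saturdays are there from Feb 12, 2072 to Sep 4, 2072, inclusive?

30

Feb 12, 2072 is a Friday.
From Feb 12, 2072 to Sep 4, 2072 is 206 days inclusive.
206 = 7 × 29 + 3, so there are 29 full weeks plus 3 extra days.
Each full week contributes one Saturday: 29 so far.
The 3 extra days are Friday, Saturday, Sunday — 1 of them qualifies.
Total: 29 + 1 = 30.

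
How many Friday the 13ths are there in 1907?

The 13th falls on a Friday when the month's 13th has weekday Fri.
Jan 13 is Sun; Feb 13 is Wed; Mar 13 is Wed; Apr 13 is Sat; May 13 is Mon; Jun 13 is Thu; Jul 13 is Sat; Aug 13 is Tue; Sep 13 is Fri ✓; Oct 13 is Sun; Nov 13 is Wed; Dec 13 is Fri ✓.
Friday the 13ths: Sep, Dec.

2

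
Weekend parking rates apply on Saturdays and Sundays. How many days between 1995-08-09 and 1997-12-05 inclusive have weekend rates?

1995-08-09 is a Wednesday.
The range spans 850 days (inclusive of both endpoints).
850 = 7 × 121 + 3, so there are 121 full weeks plus 3 extra days.
Each full week contributes 2 weekend days (Sat, Sun): 121 × 2 = 242.
The 3 extra days are Wed, Thu, Fri — none qualify.
Total: 242 + 0 = 242.

242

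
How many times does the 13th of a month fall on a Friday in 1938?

The 13th falls on a Friday when the month's 13th has weekday Fri.
Jan 13 is Thu; Feb 13 is Sun; Mar 13 is Sun; Apr 13 is Wed; May 13 is Fri ✓; Jun 13 is Mon; Jul 13 is Wed; Aug 13 is Sat; Sep 13 is Tue; Oct 13 is Thu; Nov 13 is Sun; Dec 13 is Tue.
Friday the 13ths: May.

1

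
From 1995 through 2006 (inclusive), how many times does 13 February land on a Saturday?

1

Day of week of February 13 in each year:
1995: Mon, 1996: Tue, 1997: Thu, 1998: Fri, 1999: Sat ✓, 2000: Sun, 2001: Tue, 2002: Wed, 2003: Thu, 2004: Fri, 2005: Sun, 2006: Mon
Saturdays: 1999.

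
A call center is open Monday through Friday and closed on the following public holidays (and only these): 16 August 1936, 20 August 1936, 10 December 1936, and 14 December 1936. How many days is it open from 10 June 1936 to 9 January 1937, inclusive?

10 June 1936 is a Wednesday.
That's 214 days from start to end, counting both.
214 = 7 × 30 + 4, so there are 30 full weeks plus 4 extra days.
Each full week contributes 5 weekdays (Mon–Fri): 30 × 5 = 150.
The 4 extra days are Wed, Thu, Fri, Sat — 3 of them qualify.
Total: 150 + 3 = 153.
Holidays: 16 August 1936 (Sun); 20 August 1936 (Thu); 10 December 1936 (Thu); 14 December 1936 (Mon).
3 of the 4 holidays fall on weekdays; the rest are weekends and were already excluded.
Business days: 153 − 3 = 150.

150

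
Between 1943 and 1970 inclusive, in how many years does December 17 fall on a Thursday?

4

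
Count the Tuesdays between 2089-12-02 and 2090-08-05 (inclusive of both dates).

35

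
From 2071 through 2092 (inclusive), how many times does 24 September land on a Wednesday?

3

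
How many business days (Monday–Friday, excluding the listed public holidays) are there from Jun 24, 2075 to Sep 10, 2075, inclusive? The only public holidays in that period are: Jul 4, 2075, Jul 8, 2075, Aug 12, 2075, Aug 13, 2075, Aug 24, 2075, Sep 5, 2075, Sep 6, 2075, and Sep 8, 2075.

51 business days

Jun 24, 2075 is a Monday.
From Jun 24, 2075 to Sep 10, 2075 is 79 days inclusive.
79 = 7 × 11 + 2, so there are 11 full weeks plus 2 extra days.
Each full week contributes 5 weekdays (Mon–Fri): 11 × 5 = 55.
The 2 extra days are Monday, Tuesday — 2 of them qualify.
Total: 55 + 2 = 57.
Holidays: Jul 4, 2075 (Thu); Jul 8, 2075 (Mon); Aug 12, 2075 (Mon); Aug 13, 2075 (Tue); Aug 24, 2075 (Sat); Sep 5, 2075 (Thu); Sep 6, 2075 (Fri); Sep 8, 2075 (Sun).
6 of the 8 holidays fall on weekdays; the rest are weekends and were already excluded.
Business days: 57 − 6 = 51.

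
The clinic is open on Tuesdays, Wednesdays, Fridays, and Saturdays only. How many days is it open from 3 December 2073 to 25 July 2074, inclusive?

134

3 December 2073 is a Sunday.
From 3 December 2073 to 25 July 2074 is 235 days inclusive.
235 = 7 × 33 + 4, so there are 33 full weeks plus 4 extra days.
Each full week contributes 4 days from the set (Tue, Wed, Fri, Sat): 33 × 4 = 132.
The 4 extra days are Sunday, Monday, Tuesday, Wednesday — 2 of them qualify.
Total: 132 + 2 = 134.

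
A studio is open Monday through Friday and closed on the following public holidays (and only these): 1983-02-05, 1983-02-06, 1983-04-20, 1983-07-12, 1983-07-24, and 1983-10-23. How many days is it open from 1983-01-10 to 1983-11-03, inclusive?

212

1983-01-10 is a Monday.
That's 298 days from start to end, counting both.
298 = 7 × 42 + 4, so there are 42 full weeks plus 4 extra days.
Each full week contributes 5 weekdays (Mon–Fri): 42 × 5 = 210.
The 4 extra days are Mon, Tue, Wed, Thu — 4 of them qualify.
Total: 210 + 4 = 214.
Holidays: 1983-02-05 (Sat); 1983-02-06 (Sun); 1983-04-20 (Wed); 1983-07-12 (Tue); 1983-07-24 (Sun); 1983-10-23 (Sun).
2 of the 6 holidays fall on weekdays; the rest are weekends and were already excluded.
Business days: 214 − 2 = 212.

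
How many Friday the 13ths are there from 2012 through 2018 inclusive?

Friday-the-13ths by year:
2012: Jan, Apr, Jul
2013: Sep, Dec
2014: Jun
2015: Feb, Mar, Nov
2016: May
2017: Jan, Oct
2018: Apr, Jul

14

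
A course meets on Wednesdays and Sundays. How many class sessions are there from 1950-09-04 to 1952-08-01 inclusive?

1950-09-04 is a Monday.
That's 698 days from start to end, counting both.
698 = 7 × 99 + 5, so there are 99 full weeks plus 5 extra days.
Each full week contributes 2 days from the set (Wed, Sun): 99 × 2 = 198.
The 5 extra days are Monday, Tuesday, Wednesday, Thursday, Friday — 1 of them qualifies.
Total: 198 + 1 = 199.

199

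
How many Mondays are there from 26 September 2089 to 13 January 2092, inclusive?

120 Mondays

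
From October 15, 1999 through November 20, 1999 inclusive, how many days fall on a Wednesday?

October 15, 1999 is a Friday.
The range spans 37 days (inclusive of both endpoints).
37 = 7 × 5 + 2, so there are 5 full weeks plus 2 extra days.
Each full week contributes one Wednesday: 5 so far.
The 2 extra days are Fri, Sat — none qualify.
Total: 5 + 0 = 5.

5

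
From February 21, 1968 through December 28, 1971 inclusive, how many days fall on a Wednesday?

February 21, 1968 is a Wednesday.
That's 1407 days from start to end, counting both.
1407 = 7 × 201, so the span is exactly 201 full weeks.
Each full week contributes one Wednesday: 201 so far.

201 Wednesdays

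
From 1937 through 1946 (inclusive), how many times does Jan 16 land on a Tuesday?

2

Day of week of January 16 in each year:
1937: Sat, 1938: Sun, 1939: Mon, 1940: Tue ✓, 1941: Thu, 1942: Fri, 1943: Sat, 1944: Sun, 1945: Tue ✓, 1946: Wed
Tuesdays: 1940, 1945.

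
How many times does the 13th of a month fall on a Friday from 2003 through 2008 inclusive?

Friday-the-13ths by year:
2003: Jun
2004: Feb, Aug
2005: May
2006: Jan, Oct
2007: Apr, Jul
2008: Jun

9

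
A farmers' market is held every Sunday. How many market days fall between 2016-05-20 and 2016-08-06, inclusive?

11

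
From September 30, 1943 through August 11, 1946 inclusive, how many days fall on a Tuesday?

149

September 30, 1943 is a Thursday.
From September 30, 1943 to August 11, 1946 is 1047 days inclusive.
1047 = 7 × 149 + 4, so there are 149 full weeks plus 4 extra days.
Each full week contributes one Tuesday: 149 so far.
The 4 extra days are Thursday, Friday, Saturday, Sunday — none qualify.
Total: 149 + 0 = 149.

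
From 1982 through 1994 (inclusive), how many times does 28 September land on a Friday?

2

Day of week of September 28 in each year:
1982: Tue, 1983: Wed, 1984: Fri ✓, 1985: Sat, 1986: Sun, 1987: Mon, 1988: Wed, 1989: Thu, 1990: Fri ✓, 1991: Sat, 1992: Mon, 1993: Tue, 1994: Wed
Fridays: 1984, 1990.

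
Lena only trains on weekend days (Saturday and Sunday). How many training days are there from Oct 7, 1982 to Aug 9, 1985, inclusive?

Oct 7, 1982 is a Thursday.
From Oct 7, 1982 to Aug 9, 1985 is 1038 days inclusive.
1038 = 7 × 148 + 2, so there are 148 full weeks plus 2 extra days.
Each full week contributes 2 weekend days (Sat, Sun): 148 × 2 = 296.
The 2 extra days are Thu, Fri — none qualify.
Total: 296 + 0 = 296.

296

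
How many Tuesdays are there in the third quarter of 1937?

13

Jul 1, 1937 is a Thursday.
From Jul 1, 1937 to Sep 30, 1937 is 92 days inclusive.
92 = 7 × 13 + 1, so there are 13 full weeks plus 1 extra day.
Each full week contributes one Tuesday: 13 so far.
The 1 extra day is Thu — none qualify.
Total: 13 + 0 = 13.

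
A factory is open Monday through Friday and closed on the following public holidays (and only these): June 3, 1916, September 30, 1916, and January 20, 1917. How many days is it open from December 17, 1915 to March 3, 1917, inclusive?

December 17, 1915 is a Friday.
From December 17, 1915 to March 3, 1917 is 443 days inclusive.
443 = 7 × 63 + 2, so there are 63 full weeks plus 2 extra days.
Each full week contributes 5 weekdays (Mon–Fri): 63 × 5 = 315.
The 2 extra days are Fri, Sat — 1 of them qualifies.
Total: 315 + 1 = 316.
Holidays: June 3, 1916 (Sat); September 30, 1916 (Sat); January 20, 1917 (Sat).
None of the 3 holidays fall on a weekday, so nothing to subtract.
Business days: 316 − 0 = 316.

316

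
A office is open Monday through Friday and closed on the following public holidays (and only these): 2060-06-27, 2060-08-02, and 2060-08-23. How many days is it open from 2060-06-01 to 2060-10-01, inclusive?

2060-06-01 is a Tuesday.
That's 123 days from start to end, counting both.
123 = 7 × 17 + 4, so there are 17 full weeks plus 4 extra days.
Each full week contributes 5 weekdays (Mon–Fri): 17 × 5 = 85.
The 4 extra days are Tuesday, Wednesday, Thursday, Friday — 4 of them qualify.
Total: 85 + 4 = 89.
Holidays: 2060-06-27 (Sun); 2060-08-02 (Mon); 2060-08-23 (Mon).
2 of the 3 holidays fall on weekdays; the rest are weekends and were already excluded.
Business days: 89 − 2 = 87.

87 business days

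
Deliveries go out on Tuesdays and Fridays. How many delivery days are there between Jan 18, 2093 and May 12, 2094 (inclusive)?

Jan 18, 2093 is a Sunday.
That's 480 days from start to end, counting both.
480 = 7 × 68 + 4, so there are 68 full weeks plus 4 extra days.
Each full week contributes 2 days from the set (Tue, Fri): 68 × 2 = 136.
The 4 extra days are Sun, Mon, Tue, Wed — 1 of them qualifies.
Total: 136 + 1 = 137.

137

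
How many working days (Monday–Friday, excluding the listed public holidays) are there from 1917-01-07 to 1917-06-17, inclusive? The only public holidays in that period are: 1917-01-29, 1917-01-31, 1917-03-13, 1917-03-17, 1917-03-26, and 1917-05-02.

1917-01-07 is a Sunday.
The range spans 162 days (inclusive of both endpoints).
162 = 7 × 23 + 1, so there are 23 full weeks plus 1 extra day.
Each full week contributes 5 weekdays (Mon–Fri): 23 × 5 = 115.
The 1 extra day is Sun — none qualify.
Total: 115 + 0 = 115.
Holidays: 1917-01-29 (Mon); 1917-01-31 (Wed); 1917-03-13 (Tue); 1917-03-17 (Sat); 1917-03-26 (Mon); 1917-05-02 (Wed).
5 of the 6 holidays fall on weekdays; the rest are weekends and were already excluded.
Business days: 115 − 5 = 110.

110 working days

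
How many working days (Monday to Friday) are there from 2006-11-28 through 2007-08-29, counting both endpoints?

197 weekdays

2006-11-28 is a Tuesday.
From 2006-11-28 to 2007-08-29 is 275 days inclusive.
275 = 7 × 39 + 2, so there are 39 full weeks plus 2 extra days.
Each full week contributes 5 weekdays (Mon–Fri): 39 × 5 = 195.
The 2 extra days are Tuesday, Wednesday — 2 of them qualify.
Total: 195 + 2 = 197.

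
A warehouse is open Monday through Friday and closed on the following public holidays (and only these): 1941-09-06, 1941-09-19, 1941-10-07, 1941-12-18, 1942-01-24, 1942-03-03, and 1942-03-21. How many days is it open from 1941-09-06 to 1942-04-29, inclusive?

1941-09-06 is a Saturday.
That's 236 days from start to end, counting both.
236 = 7 × 33 + 5, so there are 33 full weeks plus 5 extra days.
Each full week contributes 5 weekdays (Mon–Fri): 33 × 5 = 165.
The 5 extra days are Sat, Sun, Mon, Tue, Wed — 3 of them qualify.
Total: 165 + 3 = 168.
Holidays: 1941-09-06 (Sat); 1941-09-19 (Fri); 1941-10-07 (Tue); 1941-12-18 (Thu); 1942-01-24 (Sat); 1942-03-03 (Tue); 1942-03-21 (Sat).
4 of the 7 holidays fall on weekdays; the rest are weekends and were already excluded.
Business days: 168 − 4 = 164.

164 working days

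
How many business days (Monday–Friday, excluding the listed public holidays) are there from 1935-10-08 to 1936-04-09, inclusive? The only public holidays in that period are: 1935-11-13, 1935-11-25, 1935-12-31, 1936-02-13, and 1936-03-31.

128 business days

1935-10-08 is a Tuesday.
The range spans 185 days (inclusive of both endpoints).
185 = 7 × 26 + 3, so there are 26 full weeks plus 3 extra days.
Each full week contributes 5 weekdays (Mon–Fri): 26 × 5 = 130.
The 3 extra days are Tue, Wed, Thu — 3 of them qualify.
Total: 130 + 3 = 133.
Holidays: 1935-11-13 (Wed); 1935-11-25 (Mon); 1935-12-31 (Tue); 1936-02-13 (Thu); 1936-03-31 (Tue).
All 5 holidays fall on weekdays, so subtract 5.
Business days: 133 − 5 = 128.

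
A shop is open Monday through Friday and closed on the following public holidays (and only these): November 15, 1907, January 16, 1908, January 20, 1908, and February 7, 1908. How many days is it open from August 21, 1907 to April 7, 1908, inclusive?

161 working days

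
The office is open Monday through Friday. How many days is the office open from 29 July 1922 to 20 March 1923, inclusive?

29 July 1922 is a Saturday.
That's 235 days from start to end, counting both.
235 = 7 × 33 + 4, so there are 33 full weeks plus 4 extra days.
Each full week contributes 5 weekdays (Mon–Fri): 33 × 5 = 165.
The 4 extra days are Sat, Sun, Mon, Tue — 2 of them qualify.
Total: 165 + 2 = 167.

167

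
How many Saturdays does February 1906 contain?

1 February 1906 is a Thursday.
From 1 February 1906 to 28 February 1906 is 28 days inclusive.
28 = 7 × 4, so the span is exactly 4 full weeks.
Each full week contributes one Saturday: 4 so far.
Total: 4.

4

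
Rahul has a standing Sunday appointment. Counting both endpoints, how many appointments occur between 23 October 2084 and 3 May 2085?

23 October 2084 is a Monday.
From 23 October 2084 to 3 May 2085 is 193 days inclusive.
193 = 7 × 27 + 4, so there are 27 full weeks plus 4 extra days.
Each full week contributes one Sunday: 27 so far.
The 4 extra days are Monday, Tuesday, Wednesday, Thursday — none qualify.
Total: 27 + 0 = 27.

27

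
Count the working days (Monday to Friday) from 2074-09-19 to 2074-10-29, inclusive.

2074-09-19 is a Wednesday.
That's 41 days from start to end, counting both.
41 = 7 × 5 + 6, so there are 5 full weeks plus 6 extra days.
Each full week contributes 5 weekdays (Mon–Fri): 5 × 5 = 25.
The 6 extra days are Wednesday, Thursday, Friday, Saturday, Sunday, Monday — 4 of them qualify.
Total: 25 + 4 = 29.

29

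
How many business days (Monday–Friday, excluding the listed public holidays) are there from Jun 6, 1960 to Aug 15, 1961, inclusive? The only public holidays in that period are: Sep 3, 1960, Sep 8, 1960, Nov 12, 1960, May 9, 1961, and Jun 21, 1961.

309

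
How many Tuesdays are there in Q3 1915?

Jul 1, 1915 is a Thursday.
From Jul 1, 1915 to Sep 30, 1915 is 92 days inclusive.
92 = 7 × 13 + 1, so there are 13 full weeks plus 1 extra day.
Each full week contributes one Tuesday: 13 so far.
The 1 extra day is Thu — none qualify.
Total: 13 + 0 = 13.

13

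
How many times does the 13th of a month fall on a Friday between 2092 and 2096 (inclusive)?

9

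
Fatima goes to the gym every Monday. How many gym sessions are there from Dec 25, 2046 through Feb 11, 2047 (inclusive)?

Dec 25, 2046 is a Tuesday.
That's 49 days from start to end, counting both.
49 = 7 × 7, so the span is exactly 7 full weeks.
Each full week contributes one Monday: 7 so far.

7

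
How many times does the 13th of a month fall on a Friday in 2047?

The 13th falls on a Friday when the month's 13th has weekday Fri.
Jan 13 is Sun; Feb 13 is Wed; Mar 13 is Wed; Apr 13 is Sat; May 13 is Mon; Jun 13 is Thu; Jul 13 is Sat; Aug 13 is Tue; Sep 13 is Fri ✓; Oct 13 is Sun; Nov 13 is Wed; Dec 13 is Fri ✓.
Friday the 13ths: Sep, Dec.

2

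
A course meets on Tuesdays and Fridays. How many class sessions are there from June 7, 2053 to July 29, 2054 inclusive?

119

June 7, 2053 is a Saturday.
That's 418 days from start to end, counting both.
418 = 7 × 59 + 5, so there are 59 full weeks plus 5 extra days.
Each full week contributes 2 days from the set (Tue, Fri): 59 × 2 = 118.
The 5 extra days are Saturday, Sunday, Monday, Tuesday, Wednesday — 1 of them qualifies.
Total: 118 + 1 = 119.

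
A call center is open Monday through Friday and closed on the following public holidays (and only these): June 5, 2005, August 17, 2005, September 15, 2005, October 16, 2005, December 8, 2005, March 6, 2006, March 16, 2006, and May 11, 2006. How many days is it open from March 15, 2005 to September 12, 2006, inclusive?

March 15, 2005 is a Tuesday.
The range spans 547 days (inclusive of both endpoints).
547 = 7 × 78 + 1, so there are 78 full weeks plus 1 extra day.
Each full week contributes 5 weekdays (Mon–Fri): 78 × 5 = 390.
The 1 extra day is Tuesday — 1 of them qualifies.
Total: 390 + 1 = 391.
Holidays: June 5, 2005 (Sun); August 17, 2005 (Wed); September 15, 2005 (Thu); October 16, 2005 (Sun); December 8, 2005 (Thu); March 6, 2006 (Mon); March 16, 2006 (Thu); May 11, 2006 (Thu).
6 of the 8 holidays fall on weekdays; the rest are weekends and were already excluded.
Business days: 391 − 6 = 385.

385 working days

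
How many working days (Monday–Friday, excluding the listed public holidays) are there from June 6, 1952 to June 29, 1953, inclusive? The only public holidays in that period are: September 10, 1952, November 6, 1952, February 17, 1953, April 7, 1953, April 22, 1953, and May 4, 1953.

June 6, 1952 is a Friday.
The range spans 389 days (inclusive of both endpoints).
389 = 7 × 55 + 4, so there are 55 full weeks plus 4 extra days.
Each full week contributes 5 weekdays (Mon–Fri): 55 × 5 = 275.
The 4 extra days are Fri, Sat, Sun, Mon — 2 of them qualify.
Total: 275 + 2 = 277.
Holidays: September 10, 1952 (Wed); November 6, 1952 (Thu); February 17, 1953 (Tue); April 7, 1953 (Tue); April 22, 1953 (Wed); May 4, 1953 (Mon).
All 6 holidays fall on weekdays, so subtract 6.
Business days: 277 − 6 = 271.

271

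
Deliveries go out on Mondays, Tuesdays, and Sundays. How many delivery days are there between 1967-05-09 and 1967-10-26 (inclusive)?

73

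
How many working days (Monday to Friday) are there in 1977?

January 1, 1977 is a Saturday.
The range spans 365 days (inclusive of both endpoints).
365 = 7 × 52 + 1, so there are 52 full weeks plus 1 extra day.
Each full week contributes 5 weekdays (Mon–Fri): 52 × 5 = 260.
The 1 extra day is Saturday — none qualify.
Total: 260 + 0 = 260.

260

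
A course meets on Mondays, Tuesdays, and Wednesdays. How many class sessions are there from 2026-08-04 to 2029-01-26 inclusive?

389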